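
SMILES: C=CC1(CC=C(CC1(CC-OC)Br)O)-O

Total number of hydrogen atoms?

17

Hydrogens are implicit in SMILES; fill each atom to its normal valence:
  5 × C: 2 H each → 10
  3 × C: no H
  2 × C: 1 H each → 2
  2 × O: 1 H each → 2
  1 × Br: no H
  1 × C: 3 H
  1 × O: no H
  Total hydrogens = 17.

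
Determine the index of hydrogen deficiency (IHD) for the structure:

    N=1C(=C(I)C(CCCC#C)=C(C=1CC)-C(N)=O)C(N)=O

Molecular formula from the SMILES: C14H16IN3O2.
DoU = (2C + 2 + N − H − X)/2 = (2·14 + 2 + 3 − 16 − 1)/2 = 16/2 = 8.
(Structurally: 1 ring(s) + 7 π bond(s) = 8.)

8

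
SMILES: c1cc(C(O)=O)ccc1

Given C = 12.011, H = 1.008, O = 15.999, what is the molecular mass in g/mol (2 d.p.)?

122.12

Molecular formula: C7H6O2.
M = 7×12.011 + 6×1.008 + 2×15.999 = 122.12 g/mol.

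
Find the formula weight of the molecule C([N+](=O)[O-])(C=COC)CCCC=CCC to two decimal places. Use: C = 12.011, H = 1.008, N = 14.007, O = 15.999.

213.28

Molecular formula: C11H19NO3.
M = 11×12.011 + 19×1.008 + 1×14.007 + 3×15.999 = 213.28 g/mol.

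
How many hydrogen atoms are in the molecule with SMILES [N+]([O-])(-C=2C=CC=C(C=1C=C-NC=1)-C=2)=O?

8

Hydrogens are implicit in SMILES; fill each atom to its normal valence:
  7 × C (aromatic): 1 H each → 7
  3 × C (aromatic): no H
  1 × N (aromatic): 1 H
  1 × N (charge +1): no H
  1 × O: no H
  1 × O (charge -1): no H
  Total hydrogens = 8.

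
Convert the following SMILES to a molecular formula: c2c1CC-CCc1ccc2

C10H12

Heavy atoms from the SMILES: 10 C.
Implicit hydrogens by atom environment:
  4 × C: 2 H each → 8
  4 × C (aromatic): 1 H each → 4
  2 × C (aromatic): no H
  Total hydrogens = 12.
Molecular formula: C10H12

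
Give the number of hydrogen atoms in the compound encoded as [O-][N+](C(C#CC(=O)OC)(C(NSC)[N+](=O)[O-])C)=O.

Hydrogens are implicit in SMILES; fill each atom to its normal valence:
  4 × C: no H
  4 × O: no H
  3 × C: 3 H each → 9
  2 × N (charge +1): no H
  2 × O (charge -1): no H
  1 × C: 1 H
  1 × N: 1 H
  1 × S: no H
  Total hydrogens = 11.

11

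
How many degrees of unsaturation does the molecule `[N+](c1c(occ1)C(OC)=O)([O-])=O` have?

5

Molecular formula from the SMILES: C6H5NO5.
DoU = (2C + 2 + N − H − X)/2 = (2·6 + 2 + 1 − 5 − 0)/2 = 10/2 = 5.
(Structurally: 1 ring(s) + 4 π bond(s) = 5.)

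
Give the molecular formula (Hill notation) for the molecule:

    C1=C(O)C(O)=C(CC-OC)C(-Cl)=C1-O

Heavy atoms from the SMILES: 9 C, 1 Cl, 4 O.
Implicit hydrogens by atom environment:
  5 × C (aromatic): no H
  3 × O: 1 H each → 3
  2 × C: 2 H each → 4
  1 × C: 3 H
  1 × C (aromatic): 1 H
  1 × Cl: no H
  1 × O: no H
  Total hydrogens = 11.
Molecular formula: C9H11ClO4

C9H11ClO4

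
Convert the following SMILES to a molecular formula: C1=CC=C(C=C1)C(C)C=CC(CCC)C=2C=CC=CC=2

C20H24

Heavy atoms from the SMILES: 20 C.
Implicit hydrogens by atom environment:
  10 × C (aromatic): 1 H each → 10
  4 × C: 1 H each → 4
  2 × C: 3 H each → 6
  2 × C: 2 H each → 4
  2 × C (aromatic): no H
  Total hydrogens = 24.
Molecular formula: C20H24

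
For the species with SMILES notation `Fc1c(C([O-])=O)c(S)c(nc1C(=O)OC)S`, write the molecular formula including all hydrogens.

C8H5FNO4S2-

Heavy atoms from the SMILES: 8 C, 1 F, 1 N, 4 O, 2 S.
Implicit hydrogens by atom environment:
  5 × C (aromatic): no H
  3 × O: no H
  2 × C: no H
  2 × S: 1 H each → 2
  1 × C: 3 H
  1 × F: no H
  1 × N (aromatic): no H
  1 × O (charge -1): no H
  Total hydrogens = 5.
Net charge -1.
Molecular formula: C8H5FNO4S2-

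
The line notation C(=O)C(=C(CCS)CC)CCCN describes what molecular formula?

C10H19NOS

Heavy atoms from the SMILES: 10 C, 1 N, 1 O, 1 S.
Implicit hydrogens by atom environment:
  6 × C: 2 H each → 12
  2 × C: no H
  1 × C: 3 H
  1 × C: 1 H
  1 × N: 2 H
  1 × O: no H
  1 × S: 1 H
  Total hydrogens = 19.
Molecular formula: C10H19NOS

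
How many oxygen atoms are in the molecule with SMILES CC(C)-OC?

The symbol for oxygen appears 1 time in the SMILES.

1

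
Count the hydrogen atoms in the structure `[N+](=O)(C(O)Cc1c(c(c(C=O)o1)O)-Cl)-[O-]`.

Hydrogens are implicit in SMILES; fill each atom to its normal valence:
  4 × C (aromatic): no H
  2 × C: 1 H each → 2
  2 × O: 1 H each → 2
  2 × O: no H
  1 × C: 2 H
  1 × Cl: no H
  1 × N (charge +1): no H
  1 × O (aromatic): no H
  1 × O (charge -1): no H
  Total hydrogens = 6.

6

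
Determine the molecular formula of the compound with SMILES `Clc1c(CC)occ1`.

C6H7ClO

Heavy atoms from the SMILES: 6 C, 1 Cl, 1 O.
Implicit hydrogens by atom environment:
  2 × C (aromatic): 1 H each → 2
  2 × C (aromatic): no H
  1 × C: 3 H
  1 × C: 2 H
  1 × Cl: no H
  1 × O (aromatic): no H
  Total hydrogens = 7.
Molecular formula: C6H7ClO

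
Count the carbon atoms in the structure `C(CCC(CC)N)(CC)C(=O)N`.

9

The symbol for carbon appears 9 times in the SMILES.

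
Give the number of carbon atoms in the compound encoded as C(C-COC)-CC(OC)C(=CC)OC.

The symbol for carbon appears 11 times in the SMILES.

11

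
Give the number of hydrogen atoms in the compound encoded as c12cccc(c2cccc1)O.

Hydrogens are implicit in SMILES; fill each atom to its normal valence:
  7 × C (aromatic): 1 H each → 7
  3 × C (aromatic): no H
  1 × O: 1 H
  Total hydrogens = 8.

8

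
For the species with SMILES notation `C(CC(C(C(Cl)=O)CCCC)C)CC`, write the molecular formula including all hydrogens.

C12H23ClO

Heavy atoms from the SMILES: 12 C, 1 Cl, 1 O.
Implicit hydrogens by atom environment:
  6 × C: 2 H each → 12
  3 × C: 3 H each → 9
  2 × C: 1 H each → 2
  1 × C: no H
  1 × Cl: no H
  1 × O: no H
  Total hydrogens = 23.
Molecular formula: C12H23ClO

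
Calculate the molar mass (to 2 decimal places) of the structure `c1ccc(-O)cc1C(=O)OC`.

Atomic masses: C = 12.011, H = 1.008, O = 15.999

152.15

Molecular formula: C8H8O3.
M = 8×12.011 + 8×1.008 + 3×15.999 = 152.15 g/mol.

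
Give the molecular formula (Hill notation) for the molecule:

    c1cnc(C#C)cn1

Heavy atoms from the SMILES: 6 C, 2 N.
Implicit hydrogens by atom environment:
  3 × C (aromatic): 1 H each → 3
  2 × N (aromatic): no H
  1 × C: 1 H
  1 × C (aromatic): no H
  1 × C: no H
  Total hydrogens = 4.
Molecular formula: C6H4N2

C6H4N2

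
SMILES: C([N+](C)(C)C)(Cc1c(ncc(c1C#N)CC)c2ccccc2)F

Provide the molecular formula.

Heavy atoms from the SMILES: 19 C, 1 F, 3 N.
Implicit hydrogens by atom environment:
  6 × C (aromatic): 1 H each → 6
  5 × C (aromatic): no H
  4 × C: 3 H each → 12
  2 × C: 2 H each → 4
  1 × C: 1 H
  1 × C: no H
  1 × F: no H
  1 × N (aromatic): no H
  1 × N: no H
  1 × N (charge +1): no H
  Total hydrogens = 23.
Net charge +1.
Molecular formula: C19H23FN3+

C19H23FN3+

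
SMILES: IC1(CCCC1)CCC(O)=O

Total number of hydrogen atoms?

13

Hydrogens are implicit in SMILES; fill each atom to its normal valence:
  6 × C: 2 H each → 12
  2 × C: no H
  1 × I: no H
  1 × O: 1 H
  1 × O: no H
  Total hydrogens = 13.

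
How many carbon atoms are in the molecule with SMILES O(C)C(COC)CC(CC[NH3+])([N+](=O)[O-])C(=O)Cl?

The symbol for carbon appears 9 times in the SMILES. (Cl is a single chlorine, not C + l.)

9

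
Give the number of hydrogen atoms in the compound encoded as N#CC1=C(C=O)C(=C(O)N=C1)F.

Hydrogens are implicit in SMILES; fill each atom to its normal valence:
  4 × C (aromatic): no H
  1 × C (aromatic): 1 H
  1 × C: 1 H
  1 × C: no H
  1 × F: no H
  1 × N (aromatic): no H
  1 × N: no H
  1 × O: 1 H
  1 × O: no H
  Total hydrogens = 3.

3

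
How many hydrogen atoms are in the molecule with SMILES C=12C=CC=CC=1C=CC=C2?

8

Hydrogens are implicit in SMILES; fill each atom to its normal valence:
  8 × C (aromatic): 1 H each → 8
  2 × C (aromatic): no H
  Total hydrogens = 8.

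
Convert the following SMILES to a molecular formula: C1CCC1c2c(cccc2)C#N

C11H11N

Heavy atoms from the SMILES: 11 C, 1 N.
Implicit hydrogens by atom environment:
  4 × C (aromatic): 1 H each → 4
  3 × C: 2 H each → 6
  2 × C (aromatic): no H
  1 × C: 1 H
  1 × C: no H
  1 × N: no H
  Total hydrogens = 11.
Molecular formula: C11H11N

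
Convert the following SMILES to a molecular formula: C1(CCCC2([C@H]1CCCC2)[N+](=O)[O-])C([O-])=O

Heavy atoms from the SMILES: 11 C, 1 N, 4 O.
Implicit hydrogens by atom environment:
  7 × C: 2 H each → 14
  2 × C: 1 H each → 2
  2 × C: no H
  2 × O: no H
  2 × O (charge -1): no H
  1 × N (charge +1): no H
  Total hydrogens = 16.
Net charge -1.
Molecular formula: C11H16NO4-

C11H16NO4-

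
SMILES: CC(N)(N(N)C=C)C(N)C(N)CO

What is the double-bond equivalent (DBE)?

Molecular formula from the SMILES: C7H19N5O.
DoU = (2C + 2 + N − H − X)/2 = (2·7 + 2 + 5 − 19 − 0)/2 = 2/2 = 1.
(Structurally: 0 ring(s) + 1 π bond(s) = 1.)

1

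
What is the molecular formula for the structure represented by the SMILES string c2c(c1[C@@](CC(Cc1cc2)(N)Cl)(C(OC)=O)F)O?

Heavy atoms from the SMILES: 12 C, 1 Cl, 1 F, 1 N, 3 O.
Implicit hydrogens by atom environment:
  3 × C (aromatic): 1 H each → 3
  3 × C (aromatic): no H
  3 × C: no H
  2 × C: 2 H each → 4
  2 × O: no H
  1 × C: 3 H
  1 × Cl: no H
  1 × F: no H
  1 × N: 2 H
  1 × O: 1 H
  Total hydrogens = 13.
Molecular formula: C12H13ClFNO3

C12H13ClFNO3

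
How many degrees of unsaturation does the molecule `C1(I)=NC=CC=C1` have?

Molecular formula from the SMILES: C5H4IN.
DoU = (2C + 2 + N − H − X)/2 = (2·5 + 2 + 1 − 4 − 1)/2 = 8/2 = 4.
(Structurally: 1 ring(s) + 3 π bond(s) = 4.)

4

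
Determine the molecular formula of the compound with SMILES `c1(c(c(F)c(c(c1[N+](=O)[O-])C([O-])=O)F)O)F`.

Heavy atoms from the SMILES: 7 C, 3 F, 1 N, 5 O.
Implicit hydrogens by atom environment:
  6 × C (aromatic): no H
  3 × F: no H
  2 × O: no H
  2 × O (charge -1): no H
  1 × C: no H
  1 × N (charge +1): no H
  1 × O: 1 H
  Total hydrogens = 1.
Net charge -1.
Molecular formula: C7HF3NO5-

C7HF3NO5-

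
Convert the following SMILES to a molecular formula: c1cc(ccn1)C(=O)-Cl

Heavy atoms from the SMILES: 6 C, 1 Cl, 1 N, 1 O.
Implicit hydrogens by atom environment:
  4 × C (aromatic): 1 H each → 4
  1 × C (aromatic): no H
  1 × C: no H
  1 × Cl: no H
  1 × N (aromatic): no H
  1 × O: no H
  Total hydrogens = 4.
Molecular formula: C6H4ClNO

C6H4ClNO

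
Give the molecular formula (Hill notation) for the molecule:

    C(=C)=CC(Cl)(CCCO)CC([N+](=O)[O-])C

C10H16ClNO3

Heavy atoms from the SMILES: 10 C, 1 Cl, 1 N, 3 O.
Implicit hydrogens by atom environment:
  5 × C: 2 H each → 10
  2 × C: 1 H each → 2
  2 × C: no H
  1 × C: 3 H
  1 × Cl: no H
  1 × N (charge +1): no H
  1 × O: 1 H
  1 × O: no H
  1 × O (charge -1): no H
  Total hydrogens = 16.
Molecular formula: C10H16ClNO3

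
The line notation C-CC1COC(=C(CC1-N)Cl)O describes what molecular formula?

Heavy atoms from the SMILES: 8 C, 1 Cl, 1 N, 2 O.
Implicit hydrogens by atom environment:
  3 × C: 2 H each → 6
  2 × C: 1 H each → 2
  2 × C: no H
  1 × C: 3 H
  1 × Cl: no H
  1 × N: 2 H
  1 × O: 1 H
  1 × O: no H
  Total hydrogens = 14.
Molecular formula: C8H14ClNO2

C8H14ClNO2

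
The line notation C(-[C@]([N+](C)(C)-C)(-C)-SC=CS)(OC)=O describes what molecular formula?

Heavy atoms from the SMILES: 9 C, 1 N, 2 O, 2 S.
Implicit hydrogens by atom environment:
  5 × C: 3 H each → 15
  2 × C: 1 H each → 2
  2 × C: no H
  2 × O: no H
  1 × N (charge +1): no H
  1 × S: 1 H
  1 × S: no H
  Total hydrogens = 18.
Net charge +1.
Molecular formula: C9H18NO2S2+

C9H18NO2S2+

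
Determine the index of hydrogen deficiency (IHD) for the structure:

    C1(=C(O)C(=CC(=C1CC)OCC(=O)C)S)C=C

Molecular formula from the SMILES: C13H16O3S.
DoU = (2C + 2 + N − H − X)/2 = (2·13 + 2 + 0 − 16 − 0)/2 = 12/2 = 6.
(Structurally: 1 ring(s) + 5 π bond(s) = 6.)

6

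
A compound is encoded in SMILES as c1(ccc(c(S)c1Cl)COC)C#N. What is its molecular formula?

Heavy atoms from the SMILES: 9 C, 1 Cl, 1 N, 1 O, 1 S.
Implicit hydrogens by atom environment:
  4 × C (aromatic): no H
  2 × C (aromatic): 1 H each → 2
  1 × C: 3 H
  1 × C: 2 H
  1 × C: no H
  1 × Cl: no H
  1 × N: no H
  1 × O: no H
  1 × S: 1 H
  Total hydrogens = 8.
Molecular formula: C9H8ClNOS

C9H8ClNOS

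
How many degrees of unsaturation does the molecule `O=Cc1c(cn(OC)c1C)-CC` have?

Molecular formula from the SMILES: C9H13NO2.
DoU = (2C + 2 + N − H − X)/2 = (2·9 + 2 + 1 − 13 − 0)/2 = 8/2 = 4.
(Structurally: 1 ring(s) + 3 π bond(s) = 4.)

4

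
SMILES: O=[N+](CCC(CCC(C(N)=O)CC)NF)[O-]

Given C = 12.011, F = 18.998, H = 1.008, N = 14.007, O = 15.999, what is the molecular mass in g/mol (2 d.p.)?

Molecular formula: C9H18FN3O3.
M = 9×12.011 + 1×18.998 + 18×1.008 + 3×14.007 + 3×15.999 = 235.26 g/mol.

235.26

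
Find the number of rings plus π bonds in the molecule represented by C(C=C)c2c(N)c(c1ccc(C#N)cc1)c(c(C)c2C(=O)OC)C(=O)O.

13

Molecular formula from the SMILES: C20H18N2O4.
DoU = (2C + 2 + N − H − X)/2 = (2·20 + 2 + 2 − 18 − 0)/2 = 26/2 = 13.
(Structurally: 2 ring(s) + 11 π bond(s) = 13.)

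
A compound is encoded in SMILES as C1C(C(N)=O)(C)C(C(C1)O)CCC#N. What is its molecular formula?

Heavy atoms from the SMILES: 10 C, 2 N, 2 O.
Implicit hydrogens by atom environment:
  4 × C: 2 H each → 8
  3 × C: no H
  2 × C: 1 H each → 2
  1 × C: 3 H
  1 × N: 2 H
  1 × N: no H
  1 × O: 1 H
  1 × O: no H
  Total hydrogens = 16.
Molecular formula: C10H16N2O2

C10H16N2O2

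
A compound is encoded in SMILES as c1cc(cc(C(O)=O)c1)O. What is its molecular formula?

Heavy atoms from the SMILES: 7 C, 3 O.
Implicit hydrogens by atom environment:
  4 × C (aromatic): 1 H each → 4
  2 × C (aromatic): no H
  2 × O: 1 H each → 2
  1 × C: no H
  1 × O: no H
  Total hydrogens = 6.
Molecular formula: C7H6O3

C7H6O3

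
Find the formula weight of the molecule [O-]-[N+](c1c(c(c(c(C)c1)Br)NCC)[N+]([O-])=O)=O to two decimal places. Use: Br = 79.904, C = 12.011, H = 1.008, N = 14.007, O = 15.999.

Molecular formula: C9H10BrN3O4.
M = 1×79.904 + 9×12.011 + 10×1.008 + 3×14.007 + 4×15.999 = 304.10 g/mol.

304.10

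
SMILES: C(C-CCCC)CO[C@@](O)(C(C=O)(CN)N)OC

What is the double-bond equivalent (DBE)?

1

Molecular formula from the SMILES: C12H26N2O4.
DoU = (2C + 2 + N − H − X)/2 = (2·12 + 2 + 2 − 26 − 0)/2 = 2/2 = 1.
(Structurally: 0 ring(s) + 1 π bond(s) = 1.)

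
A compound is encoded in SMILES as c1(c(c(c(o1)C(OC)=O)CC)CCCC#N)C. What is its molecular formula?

C13H17NO3

Heavy atoms from the SMILES: 13 C, 1 N, 3 O.
Implicit hydrogens by atom environment:
  4 × C: 2 H each → 8
  4 × C (aromatic): no H
  3 × C: 3 H each → 9
  2 × C: no H
  2 × O: no H
  1 × N: no H
  1 × O (aromatic): no H
  Total hydrogens = 17.
Molecular formula: C13H17NO3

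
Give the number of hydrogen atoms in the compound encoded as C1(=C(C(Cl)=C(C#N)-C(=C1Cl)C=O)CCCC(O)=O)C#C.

9

Hydrogens are implicit in SMILES; fill each atom to its normal valence:
  6 × C (aromatic): no H
  3 × C: 2 H each → 6
  3 × C: no H
  2 × C: 1 H each → 2
  2 × Cl: no H
  2 × O: no H
  1 × N: no H
  1 × O: 1 H
  Total hydrogens = 9.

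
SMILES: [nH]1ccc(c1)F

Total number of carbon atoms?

The symbol for carbon appears 4 times in the SMILES. Lowercase c denotes aromatic carbon and counts toward C.

4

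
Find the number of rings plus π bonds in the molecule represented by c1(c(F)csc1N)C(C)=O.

4

Molecular formula from the SMILES: C6H6FNOS.
DoU = (2C + 2 + N − H − X)/2 = (2·6 + 2 + 1 − 6 − 1)/2 = 8/2 = 4.
(Structurally: 1 ring(s) + 3 π bond(s) = 4.)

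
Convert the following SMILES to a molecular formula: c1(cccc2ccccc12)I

Heavy atoms from the SMILES: 10 C, 1 I.
Implicit hydrogens by atom environment:
  7 × C (aromatic): 1 H each → 7
  3 × C (aromatic): no H
  1 × I: no H
  Total hydrogens = 7.
Molecular formula: C10H7I

C10H7I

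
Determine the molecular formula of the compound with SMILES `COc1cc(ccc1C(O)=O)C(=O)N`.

Heavy atoms from the SMILES: 9 C, 1 N, 4 O.
Implicit hydrogens by atom environment:
  3 × C (aromatic): 1 H each → 3
  3 × C (aromatic): no H
  3 × O: no H
  2 × C: no H
  1 × C: 3 H
  1 × N: 2 H
  1 × O: 1 H
  Total hydrogens = 9.
Molecular formula: C9H9NO4

C9H9NO4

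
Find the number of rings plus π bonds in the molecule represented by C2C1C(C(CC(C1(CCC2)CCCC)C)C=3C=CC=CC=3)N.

6

Molecular formula from the SMILES: C21H33N.
DoU = (2C + 2 + N − H − X)/2 = (2·21 + 2 + 1 − 33 − 0)/2 = 12/2 = 6.
(Structurally: 3 ring(s) + 3 π bond(s) = 6.)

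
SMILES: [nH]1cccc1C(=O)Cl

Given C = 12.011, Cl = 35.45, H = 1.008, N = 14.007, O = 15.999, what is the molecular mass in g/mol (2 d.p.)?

129.54

Molecular formula: C5H4ClNO.
M = 5×12.011 + 1×35.45 + 4×1.008 + 1×14.007 + 1×15.999 = 129.54 g/mol.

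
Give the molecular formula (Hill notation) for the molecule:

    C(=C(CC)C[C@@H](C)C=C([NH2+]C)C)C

Heavy atoms from the SMILES: 12 C, 1 N.
Implicit hydrogens by atom environment:
  5 × C: 3 H each → 15
  3 × C: 1 H each → 3
  2 × C: 2 H each → 4
  2 × C: no H
  1 × N (charge +1): 2 H
  Total hydrogens = 24.
Net charge +1.
Molecular formula: C12H24N+

C12H24N+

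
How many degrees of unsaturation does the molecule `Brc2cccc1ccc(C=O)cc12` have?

Molecular formula from the SMILES: C11H7BrO.
DoU = (2C + 2 + N − H − X)/2 = (2·11 + 2 + 0 − 7 − 1)/2 = 16/2 = 8.
(Structurally: 2 ring(s) + 6 π bond(s) = 8.)

8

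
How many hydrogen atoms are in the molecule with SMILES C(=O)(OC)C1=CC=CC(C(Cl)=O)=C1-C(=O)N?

8

Hydrogens are implicit in SMILES; fill each atom to its normal valence:
  4 × O: no H
  3 × C (aromatic): 1 H each → 3
  3 × C (aromatic): no H
  3 × C: no H
  1 × C: 3 H
  1 × Cl: no H
  1 × N: 2 H
  Total hydrogens = 8.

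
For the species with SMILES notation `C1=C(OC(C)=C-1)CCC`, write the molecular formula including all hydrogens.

Heavy atoms from the SMILES: 8 C, 1 O.
Implicit hydrogens by atom environment:
  2 × C: 3 H each → 6
  2 × C: 2 H each → 4
  2 × C (aromatic): 1 H each → 2
  2 × C (aromatic): no H
  1 × O (aromatic): no H
  Total hydrogens = 12.
Molecular formula: C8H12O

C8H12O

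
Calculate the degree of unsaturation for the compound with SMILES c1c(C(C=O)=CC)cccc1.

Molecular formula from the SMILES: C10H10O.
DoU = (2C + 2 + N − H − X)/2 = (2·10 + 2 + 0 − 10 − 0)/2 = 12/2 = 6.
(Structurally: 1 ring(s) + 5 π bond(s) = 6.)

6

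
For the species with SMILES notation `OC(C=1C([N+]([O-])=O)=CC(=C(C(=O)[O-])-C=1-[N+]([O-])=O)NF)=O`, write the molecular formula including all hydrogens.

C8H3FN3O8-

Heavy atoms from the SMILES: 8 C, 1 F, 3 N, 8 O.
Implicit hydrogens by atom environment:
  5 × C (aromatic): no H
  4 × O: no H
  3 × O (charge -1): no H
  2 × C: no H
  2 × N (charge +1): no H
  1 × C (aromatic): 1 H
  1 × F: no H
  1 × N: 1 H
  1 × O: 1 H
  Total hydrogens = 3.
Net charge -1.
Molecular formula: C8H3FN3O8-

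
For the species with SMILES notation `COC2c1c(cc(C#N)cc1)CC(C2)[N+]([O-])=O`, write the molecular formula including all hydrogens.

C12H12N2O3

Heavy atoms from the SMILES: 12 C, 2 N, 3 O.
Implicit hydrogens by atom environment:
  3 × C (aromatic): 1 H each → 3
  3 × C (aromatic): no H
  2 × C: 2 H each → 4
  2 × C: 1 H each → 2
  2 × O: no H
  1 × C: 3 H
  1 × C: no H
  1 × N (charge +1): no H
  1 × N: no H
  1 × O (charge -1): no H
  Total hydrogens = 12.
Molecular formula: C12H12N2O3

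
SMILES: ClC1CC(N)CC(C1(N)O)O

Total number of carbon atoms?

The symbol for carbon appears 6 times in the SMILES. (Cl is a single chlorine, not C + l.)

6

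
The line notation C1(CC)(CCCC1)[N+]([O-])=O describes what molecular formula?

C7H13NO2

Heavy atoms from the SMILES: 7 C, 1 N, 2 O.
Implicit hydrogens by atom environment:
  5 × C: 2 H each → 10
  1 × C: 3 H
  1 × C: no H
  1 × N (charge +1): no H
  1 × O: no H
  1 × O (charge -1): no H
  Total hydrogens = 13.
Molecular formula: C7H13NO2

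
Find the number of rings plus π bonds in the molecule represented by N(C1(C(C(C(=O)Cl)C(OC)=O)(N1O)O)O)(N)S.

Molecular formula from the SMILES: C6H10ClN3O6S.
DoU = (2C + 2 + N − H − X)/2 = (2·6 + 2 + 3 − 10 − 1)/2 = 6/2 = 3.
(Structurally: 1 ring(s) + 2 π bond(s) = 3.)

3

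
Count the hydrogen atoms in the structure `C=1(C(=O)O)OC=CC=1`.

4

Hydrogens are implicit in SMILES; fill each atom to its normal valence:
  3 × C (aromatic): 1 H each → 3
  1 × C (aromatic): no H
  1 × C: no H
  1 × O: 1 H
  1 × O (aromatic): no H
  1 × O: no H
  Total hydrogens = 4.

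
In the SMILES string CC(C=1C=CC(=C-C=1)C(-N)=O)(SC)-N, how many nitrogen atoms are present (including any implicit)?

The symbol for nitrogen appears 2 times in the SMILES.

2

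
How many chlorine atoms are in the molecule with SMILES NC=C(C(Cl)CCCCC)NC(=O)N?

1

The symbol for chlorine appears 1 time in the SMILES.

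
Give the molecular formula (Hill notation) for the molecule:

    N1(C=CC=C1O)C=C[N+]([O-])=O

Heavy atoms from the SMILES: 6 C, 2 N, 3 O.
Implicit hydrogens by atom environment:
  3 × C (aromatic): 1 H each → 3
  2 × C: 1 H each → 2
  1 × C (aromatic): no H
  1 × N (aromatic): no H
  1 × N (charge +1): no H
  1 × O: 1 H
  1 × O: no H
  1 × O (charge -1): no H
  Total hydrogens = 6.
Molecular formula: C6H6N2O3

C6H6N2O3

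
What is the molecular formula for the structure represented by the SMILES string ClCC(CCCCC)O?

Heavy atoms from the SMILES: 7 C, 1 Cl, 1 O.
Implicit hydrogens by atom environment:
  5 × C: 2 H each → 10
  1 × C: 3 H
  1 × C: 1 H
  1 × Cl: no H
  1 × O: 1 H
  Total hydrogens = 15.
Molecular formula: C7H15ClO

C7H15ClO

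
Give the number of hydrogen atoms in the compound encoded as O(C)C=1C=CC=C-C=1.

8

Hydrogens are implicit in SMILES; fill each atom to its normal valence:
  5 × C (aromatic): 1 H each → 5
  1 × C: 3 H
  1 × C (aromatic): no H
  1 × O: no H
  Total hydrogens = 8.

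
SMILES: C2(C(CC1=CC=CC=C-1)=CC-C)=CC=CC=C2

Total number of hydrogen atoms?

Hydrogens are implicit in SMILES; fill each atom to its normal valence:
  10 × C (aromatic): 1 H each → 10
  2 × C: 2 H each → 4
  2 × C (aromatic): no H
  1 × C: 3 H
  1 × C: 1 H
  1 × C: no H
  Total hydrogens = 18.

18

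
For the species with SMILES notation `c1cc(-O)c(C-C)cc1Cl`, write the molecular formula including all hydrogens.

C8H9ClO

Heavy atoms from the SMILES: 8 C, 1 Cl, 1 O.
Implicit hydrogens by atom environment:
  3 × C (aromatic): 1 H each → 3
  3 × C (aromatic): no H
  1 × C: 3 H
  1 × C: 2 H
  1 × Cl: no H
  1 × O: 1 H
  Total hydrogens = 9.
Molecular formula: C8H9ClO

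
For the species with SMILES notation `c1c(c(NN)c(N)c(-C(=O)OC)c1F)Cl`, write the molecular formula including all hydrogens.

C8H9ClFN3O2

Heavy atoms from the SMILES: 8 C, 1 Cl, 1 F, 3 N, 2 O.
Implicit hydrogens by atom environment:
  5 × C (aromatic): no H
  2 × N: 2 H each → 4
  2 × O: no H
  1 × C: 3 H
  1 × C (aromatic): 1 H
  1 × C: no H
  1 × Cl: no H
  1 × F: no H
  1 × N: 1 H
  Total hydrogens = 9.
Molecular formula: C8H9ClFN3O2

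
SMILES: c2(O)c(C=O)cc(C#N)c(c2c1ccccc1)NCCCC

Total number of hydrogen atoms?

Hydrogens are implicit in SMILES; fill each atom to its normal valence:
  6 × C (aromatic): 1 H each → 6
  6 × C (aromatic): no H
  3 × C: 2 H each → 6
  1 × C: 3 H
  1 × C: 1 H
  1 × C: no H
  1 × N: 1 H
  1 × N: no H
  1 × O: 1 H
  1 × O: no H
  Total hydrogens = 18.

18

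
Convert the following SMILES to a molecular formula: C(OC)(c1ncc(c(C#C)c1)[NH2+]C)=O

C10H11N2O2+

Heavy atoms from the SMILES: 10 C, 2 N, 2 O.
Implicit hydrogens by atom environment:
  3 × C (aromatic): no H
  2 × C: 3 H each → 6
  2 × C (aromatic): 1 H each → 2
  2 × C: no H
  2 × O: no H
  1 × C: 1 H
  1 × N (charge +1): 2 H
  1 × N (aromatic): no H
  Total hydrogens = 11.
Net charge +1.
Molecular formula: C10H11N2O2+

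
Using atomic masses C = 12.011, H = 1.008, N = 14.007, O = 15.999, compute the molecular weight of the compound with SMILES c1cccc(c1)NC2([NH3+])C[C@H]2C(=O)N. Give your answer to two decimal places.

Molecular formula: C10H14N3O+.
M = 10×12.011 + 14×1.008 + 3×14.007 + 1×15.999 = 192.24 g/mol.

192.24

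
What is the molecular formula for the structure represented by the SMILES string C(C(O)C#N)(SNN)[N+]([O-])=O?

C3H6N4O3S

Heavy atoms from the SMILES: 3 C, 4 N, 3 O, 1 S.
Implicit hydrogens by atom environment:
  2 × C: 1 H each → 2
  1 × C: no H
  1 × N: 2 H
  1 × N: 1 H
  1 × N (charge +1): no H
  1 × N: no H
  1 × O: 1 H
  1 × O: no H
  1 × O (charge -1): no H
  1 × S: no H
  Total hydrogens = 6.
Molecular formula: C3H6N4O3S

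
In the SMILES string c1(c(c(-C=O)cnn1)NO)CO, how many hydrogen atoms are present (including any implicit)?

Hydrogens are implicit in SMILES; fill each atom to its normal valence:
  3 × C (aromatic): no H
  2 × N (aromatic): no H
  2 × O: 1 H each → 2
  1 × C: 2 H
  1 × C (aromatic): 1 H
  1 × C: 1 H
  1 × N: 1 H
  1 × O: no H
  Total hydrogens = 7.

7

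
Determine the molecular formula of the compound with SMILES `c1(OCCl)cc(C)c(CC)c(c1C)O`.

Heavy atoms from the SMILES: 11 C, 1 Cl, 2 O.
Implicit hydrogens by atom environment:
  5 × C (aromatic): no H
  3 × C: 3 H each → 9
  2 × C: 2 H each → 4
  1 × C (aromatic): 1 H
  1 × Cl: no H
  1 × O: 1 H
  1 × O: no H
  Total hydrogens = 15.
Molecular formula: C11H15ClO2

C11H15ClO2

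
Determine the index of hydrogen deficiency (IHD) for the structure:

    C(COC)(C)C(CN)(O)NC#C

Molecular formula from the SMILES: C8H16N2O2.
DoU = (2C + 2 + N − H − X)/2 = (2·8 + 2 + 2 − 16 − 0)/2 = 4/2 = 2.
(Structurally: 0 ring(s) + 2 π bond(s) = 2.)

2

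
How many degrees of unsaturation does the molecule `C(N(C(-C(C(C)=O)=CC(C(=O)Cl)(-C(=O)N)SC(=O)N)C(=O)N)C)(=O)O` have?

7

Molecular formula from the SMILES: C12H15ClN4O7S.
DoU = (2C + 2 + N − H − X)/2 = (2·12 + 2 + 4 − 15 − 1)/2 = 14/2 = 7.
(Structurally: 0 ring(s) + 7 π bond(s) = 7.)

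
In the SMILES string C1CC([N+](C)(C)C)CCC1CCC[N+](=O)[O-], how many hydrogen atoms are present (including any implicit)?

Hydrogens are implicit in SMILES; fill each atom to its normal valence:
  7 × C: 2 H each → 14
  3 × C: 3 H each → 9
  2 × C: 1 H each → 2
  2 × N (charge +1): no H
  1 × O: no H
  1 × O (charge -1): no H
  Total hydrogens = 25.

25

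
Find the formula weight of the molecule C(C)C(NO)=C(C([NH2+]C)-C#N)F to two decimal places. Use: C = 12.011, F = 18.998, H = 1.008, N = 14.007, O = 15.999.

Molecular formula: C7H13FN3O+.
M = 7×12.011 + 1×18.998 + 13×1.008 + 3×14.007 + 1×15.999 = 174.20 g/mol.

174.20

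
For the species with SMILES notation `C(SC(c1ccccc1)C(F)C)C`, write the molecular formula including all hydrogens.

Heavy atoms from the SMILES: 11 C, 1 F, 1 S.
Implicit hydrogens by atom environment:
  5 × C (aromatic): 1 H each → 5
  2 × C: 3 H each → 6
  2 × C: 1 H each → 2
  1 × C: 2 H
  1 × C (aromatic): no H
  1 × F: no H
  1 × S: no H
  Total hydrogens = 15.
Molecular formula: C11H15FS

C11H15FS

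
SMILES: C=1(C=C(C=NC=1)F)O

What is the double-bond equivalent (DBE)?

4

Molecular formula from the SMILES: C5H4FNO.
DoU = (2C + 2 + N − H − X)/2 = (2·5 + 2 + 1 − 4 − 1)/2 = 8/2 = 4.
(Structurally: 1 ring(s) + 3 π bond(s) = 4.)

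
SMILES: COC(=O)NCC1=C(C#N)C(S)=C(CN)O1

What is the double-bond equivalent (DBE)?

Molecular formula from the SMILES: C9H11N3O3S.
DoU = (2C + 2 + N − H − X)/2 = (2·9 + 2 + 3 − 11 − 0)/2 = 12/2 = 6.
(Structurally: 1 ring(s) + 5 π bond(s) = 6.)

6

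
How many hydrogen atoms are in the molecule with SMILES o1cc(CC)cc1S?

Hydrogens are implicit in SMILES; fill each atom to its normal valence:
  2 × C (aromatic): 1 H each → 2
  2 × C (aromatic): no H
  1 × C: 3 H
  1 × C: 2 H
  1 × O (aromatic): no H
  1 × S: 1 H
  Total hydrogens = 8.

8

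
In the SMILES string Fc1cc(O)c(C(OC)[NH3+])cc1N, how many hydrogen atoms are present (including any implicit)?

12

Hydrogens are implicit in SMILES; fill each atom to its normal valence:
  4 × C (aromatic): no H
  2 × C (aromatic): 1 H each → 2
  1 × C: 3 H
  1 × C: 1 H
  1 × F: no H
  1 × N (charge +1): 3 H
  1 × N: 2 H
  1 × O: 1 H
  1 × O: no H
  Total hydrogens = 12.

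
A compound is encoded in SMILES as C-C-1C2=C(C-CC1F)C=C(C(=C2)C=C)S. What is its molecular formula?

Heavy atoms from the SMILES: 13 C, 1 F, 1 S.
Implicit hydrogens by atom environment:
  4 × C (aromatic): no H
  3 × C: 2 H each → 6
  3 × C: 1 H each → 3
  2 × C (aromatic): 1 H each → 2
  1 × C: 3 H
  1 × F: no H
  1 × S: 1 H
  Total hydrogens = 15.
Molecular formula: C13H15FS

C13H15FS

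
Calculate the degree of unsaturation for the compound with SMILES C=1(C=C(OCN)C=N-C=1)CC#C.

Molecular formula from the SMILES: C9H10N2O.
DoU = (2C + 2 + N − H − X)/2 = (2·9 + 2 + 2 − 10 − 0)/2 = 12/2 = 6.
(Structurally: 1 ring(s) + 5 π bond(s) = 6.)

6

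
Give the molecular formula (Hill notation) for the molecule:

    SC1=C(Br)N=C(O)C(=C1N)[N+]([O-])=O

Heavy atoms from the SMILES: 1 Br, 5 C, 3 N, 3 O, 1 S.
Implicit hydrogens by atom environment:
  5 × C (aromatic): no H
  1 × Br: no H
  1 × N: 2 H
  1 × N (aromatic): no H
  1 × N (charge +1): no H
  1 × O: 1 H
  1 × O: no H
  1 × O (charge -1): no H
  1 × S: 1 H
  Total hydrogens = 4.
Molecular formula: C5H4BrN3O3S

C5H4BrN3O3S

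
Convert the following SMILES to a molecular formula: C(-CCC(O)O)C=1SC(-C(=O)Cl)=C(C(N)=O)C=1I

C10H11ClINO4S

Heavy atoms from the SMILES: 10 C, 1 Cl, 1 I, 1 N, 4 O, 1 S.
Implicit hydrogens by atom environment:
  4 × C (aromatic): no H
  3 × C: 2 H each → 6
  2 × C: no H
  2 × O: 1 H each → 2
  2 × O: no H
  1 × C: 1 H
  1 × Cl: no H
  1 × I: no H
  1 × N: 2 H
  1 × S (aromatic): no H
  Total hydrogens = 11.
Molecular formula: C10H11ClINO4S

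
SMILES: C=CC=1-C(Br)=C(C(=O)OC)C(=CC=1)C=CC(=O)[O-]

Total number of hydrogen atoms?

10

Hydrogens are implicit in SMILES; fill each atom to its normal valence:
  4 × C (aromatic): no H
  3 × C: 1 H each → 3
  3 × O: no H
  2 × C (aromatic): 1 H each → 2
  2 × C: no H
  1 × Br: no H
  1 × C: 3 H
  1 × C: 2 H
  1 × O (charge -1): no H
  Total hydrogens = 10.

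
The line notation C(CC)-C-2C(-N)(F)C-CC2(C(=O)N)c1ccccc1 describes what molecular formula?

Heavy atoms from the SMILES: 15 C, 1 F, 2 N, 1 O.
Implicit hydrogens by atom environment:
  5 × C (aromatic): 1 H each → 5
  4 × C: 2 H each → 8
  3 × C: no H
  2 × N: 2 H each → 4
  1 × C: 3 H
  1 × C: 1 H
  1 × C (aromatic): no H
  1 × F: no H
  1 × O: no H
  Total hydrogens = 21.
Molecular formula: C15H21FN2O

C15H21FN2O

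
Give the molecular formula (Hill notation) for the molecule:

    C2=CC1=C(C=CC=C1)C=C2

Heavy atoms from the SMILES: 10 C.
Implicit hydrogens by atom environment:
  8 × C (aromatic): 1 H each → 8
  2 × C (aromatic): no H
  Total hydrogens = 8.
Molecular formula: C10H8

C10H8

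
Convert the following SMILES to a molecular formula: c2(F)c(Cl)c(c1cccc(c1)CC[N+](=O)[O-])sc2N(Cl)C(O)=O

Heavy atoms from the SMILES: 13 C, 2 Cl, 1 F, 2 N, 4 O, 1 S.
Implicit hydrogens by atom environment:
  6 × C (aromatic): no H
  4 × C (aromatic): 1 H each → 4
  2 × C: 2 H each → 4
  2 × Cl: no H
  2 × O: no H
  1 × C: no H
  1 × F: no H
  1 × N: no H
  1 × N (charge +1): no H
  1 × O: 1 H
  1 × O (charge -1): no H
  1 × S (aromatic): no H
  Total hydrogens = 9.
Molecular formula: C13H9Cl2FN2O4S

C13H9Cl2FN2O4S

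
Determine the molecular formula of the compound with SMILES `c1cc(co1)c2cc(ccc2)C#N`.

Heavy atoms from the SMILES: 11 C, 1 N, 1 O.
Implicit hydrogens by atom environment:
  7 × C (aromatic): 1 H each → 7
  3 × C (aromatic): no H
  1 × C: no H
  1 × N: no H
  1 × O (aromatic): no H
  Total hydrogens = 7.
Molecular formula: C11H7NO

C11H7NO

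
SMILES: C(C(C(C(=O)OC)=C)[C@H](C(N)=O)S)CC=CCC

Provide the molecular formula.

C13H21NO3S

Heavy atoms from the SMILES: 13 C, 1 N, 3 O, 1 S.
Implicit hydrogens by atom environment:
  4 × C: 2 H each → 8
  4 × C: 1 H each → 4
  3 × C: no H
  3 × O: no H
  2 × C: 3 H each → 6
  1 × N: 2 H
  1 × S: 1 H
  Total hydrogens = 21.
Molecular formula: C13H21NO3S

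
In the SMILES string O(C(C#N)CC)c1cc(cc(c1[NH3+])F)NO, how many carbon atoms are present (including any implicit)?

10

The symbol for carbon appears 10 times in the SMILES. Lowercase c denotes aromatic carbon and counts toward C.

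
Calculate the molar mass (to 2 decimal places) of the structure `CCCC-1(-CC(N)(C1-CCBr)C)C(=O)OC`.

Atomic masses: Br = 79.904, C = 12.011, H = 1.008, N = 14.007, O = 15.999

Molecular formula: C12H22BrNO2.
M = 1×79.904 + 12×12.011 + 22×1.008 + 1×14.007 + 2×15.999 = 292.22 g/mol.

292.22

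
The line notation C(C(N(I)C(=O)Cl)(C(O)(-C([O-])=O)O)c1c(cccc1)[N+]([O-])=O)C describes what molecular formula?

C12H11ClIN2O7-

Heavy atoms from the SMILES: 12 C, 1 Cl, 1 I, 2 N, 7 O.
Implicit hydrogens by atom environment:
  4 × C (aromatic): 1 H each → 4
  4 × C: no H
  3 × O: no H
  2 × C (aromatic): no H
  2 × O: 1 H each → 2
  2 × O (charge -1): no H
  1 × C: 3 H
  1 × C: 2 H
  1 × Cl: no H
  1 × I: no H
  1 × N: no H
  1 × N (charge +1): no H
  Total hydrogens = 11.
Net charge -1.
Molecular formula: C12H11ClIN2O7-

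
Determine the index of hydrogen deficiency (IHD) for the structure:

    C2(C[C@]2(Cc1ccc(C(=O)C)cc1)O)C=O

7

Molecular formula from the SMILES: C13H14O3.
DoU = (2C + 2 + N − H − X)/2 = (2·13 + 2 + 0 − 14 − 0)/2 = 14/2 = 7.
(Structurally: 2 ring(s) + 5 π bond(s) = 7.)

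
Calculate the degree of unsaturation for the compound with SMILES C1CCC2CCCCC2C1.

Molecular formula from the SMILES: C10H18.
DoU = (2C + 2 + N − H − X)/2 = (2·10 + 2 + 0 − 18 − 0)/2 = 4/2 = 2.
(Structurally: 2 ring(s) + 0 π bond(s) = 2.)

2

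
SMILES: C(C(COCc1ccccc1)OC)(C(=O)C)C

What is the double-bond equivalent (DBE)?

5

Molecular formula from the SMILES: C14H20O3.
DoU = (2C + 2 + N − H − X)/2 = (2·14 + 2 + 0 − 20 − 0)/2 = 10/2 = 5.
(Structurally: 1 ring(s) + 4 π bond(s) = 5.)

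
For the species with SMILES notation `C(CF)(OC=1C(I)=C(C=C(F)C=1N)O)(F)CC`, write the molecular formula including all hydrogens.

C10H11F3INO2

Heavy atoms from the SMILES: 10 C, 3 F, 1 I, 1 N, 2 O.
Implicit hydrogens by atom environment:
  5 × C (aromatic): no H
  3 × F: no H
  2 × C: 2 H each → 4
  1 × C: 3 H
  1 × C (aromatic): 1 H
  1 × C: no H
  1 × I: no H
  1 × N: 2 H
  1 × O: 1 H
  1 × O: no H
  Total hydrogens = 11.
Molecular formula: C10H11F3INO2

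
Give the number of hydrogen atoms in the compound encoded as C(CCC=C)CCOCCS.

Hydrogens are implicit in SMILES; fill each atom to its normal valence:
  8 × C: 2 H each → 16
  1 × C: 1 H
  1 × O: no H
  1 × S: 1 H
  Total hydrogens = 18.

18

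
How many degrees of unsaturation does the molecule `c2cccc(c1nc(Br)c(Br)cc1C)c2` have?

8

Molecular formula from the SMILES: C12H9Br2N.
DoU = (2C + 2 + N − H − X)/2 = (2·12 + 2 + 1 − 9 − 2)/2 = 16/2 = 8.
(Structurally: 2 ring(s) + 6 π bond(s) = 8.)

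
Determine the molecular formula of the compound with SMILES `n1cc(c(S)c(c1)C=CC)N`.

Heavy atoms from the SMILES: 8 C, 2 N, 1 S.
Implicit hydrogens by atom environment:
  3 × C (aromatic): no H
  2 × C (aromatic): 1 H each → 2
  2 × C: 1 H each → 2
  1 × C: 3 H
  1 × N: 2 H
  1 × N (aromatic): no H
  1 × S: 1 H
  Total hydrogens = 10.
Molecular formula: C8H10N2S

C8H10N2S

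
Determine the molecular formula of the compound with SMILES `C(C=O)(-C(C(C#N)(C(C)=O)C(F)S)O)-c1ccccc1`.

Heavy atoms from the SMILES: 14 C, 1 F, 1 N, 3 O, 1 S.
Implicit hydrogens by atom environment:
  5 × C (aromatic): 1 H each → 5
  4 × C: 1 H each → 4
  3 × C: no H
  2 × O: no H
  1 × C: 3 H
  1 × C (aromatic): no H
  1 × F: no H
  1 × N: no H
  1 × O: 1 H
  1 × S: 1 H
  Total hydrogens = 14.
Molecular formula: C14H14FNO3S

C14H14FNO3S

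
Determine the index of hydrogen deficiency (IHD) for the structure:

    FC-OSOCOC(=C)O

1

Molecular formula from the SMILES: C4H7FO4S.
DoU = (2C + 2 + N − H − X)/2 = (2·4 + 2 + 0 − 7 − 1)/2 = 2/2 = 1.
(Structurally: 0 ring(s) + 1 π bond(s) = 1.)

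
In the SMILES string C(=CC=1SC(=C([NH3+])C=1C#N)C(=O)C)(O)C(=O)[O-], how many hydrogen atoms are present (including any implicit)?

Hydrogens are implicit in SMILES; fill each atom to its normal valence:
  4 × C (aromatic): no H
  4 × C: no H
  2 × O: no H
  1 × C: 3 H
  1 × C: 1 H
  1 × N (charge +1): 3 H
  1 × N: no H
  1 × O: 1 H
  1 × O (charge -1): no H
  1 × S (aromatic): no H
  Total hydrogens = 8.

8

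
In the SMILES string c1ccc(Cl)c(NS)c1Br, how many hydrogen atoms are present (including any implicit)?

Hydrogens are implicit in SMILES; fill each atom to its normal valence:
  3 × C (aromatic): 1 H each → 3
  3 × C (aromatic): no H
  1 × Br: no H
  1 × Cl: no H
  1 × N: 1 H
  1 × S: 1 H
  Total hydrogens = 5.

5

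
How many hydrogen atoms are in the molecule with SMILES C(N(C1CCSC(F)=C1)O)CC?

Hydrogens are implicit in SMILES; fill each atom to its normal valence:
  4 × C: 2 H each → 8
  2 × C: 1 H each → 2
  1 × C: 3 H
  1 × C: no H
  1 × F: no H
  1 × N: no H
  1 × O: 1 H
  1 × S: no H
  Total hydrogens = 14.

14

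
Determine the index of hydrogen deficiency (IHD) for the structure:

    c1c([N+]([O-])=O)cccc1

5

Molecular formula from the SMILES: C6H5NO2.
DoU = (2C + 2 + N − H − X)/2 = (2·6 + 2 + 1 − 5 − 0)/2 = 10/2 = 5.
(Structurally: 1 ring(s) + 4 π bond(s) = 5.)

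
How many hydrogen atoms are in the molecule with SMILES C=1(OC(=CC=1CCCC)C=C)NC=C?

Hydrogens are implicit in SMILES; fill each atom to its normal valence:
  5 × C: 2 H each → 10
  3 × C (aromatic): no H
  2 × C: 1 H each → 2
  1 × C: 3 H
  1 × C (aromatic): 1 H
  1 × N: 1 H
  1 × O (aromatic): no H
  Total hydrogens = 17.

17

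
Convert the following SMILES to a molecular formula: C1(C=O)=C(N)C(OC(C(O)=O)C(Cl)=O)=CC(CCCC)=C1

C14H16ClNO5

Heavy atoms from the SMILES: 14 C, 1 Cl, 1 N, 5 O.
Implicit hydrogens by atom environment:
  4 × C (aromatic): no H
  4 × O: no H
  3 × C: 2 H each → 6
  2 × C (aromatic): 1 H each → 2
  2 × C: 1 H each → 2
  2 × C: no H
  1 × C: 3 H
  1 × Cl: no H
  1 × N: 2 H
  1 × O: 1 H
  Total hydrogens = 16.
Molecular formula: C14H16ClNO5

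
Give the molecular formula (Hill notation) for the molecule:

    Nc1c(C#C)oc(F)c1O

Heavy atoms from the SMILES: 6 C, 1 F, 1 N, 2 O.
Implicit hydrogens by atom environment:
  4 × C (aromatic): no H
  1 × C: 1 H
  1 × C: no H
  1 × F: no H
  1 × N: 2 H
  1 × O: 1 H
  1 × O (aromatic): no H
  Total hydrogens = 4.
Molecular formula: C6H4FNO2

C6H4FNO2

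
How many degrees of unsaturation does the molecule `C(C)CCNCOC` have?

0

Molecular formula from the SMILES: C6H15NO.
DoU = (2C + 2 + N − H − X)/2 = (2·6 + 2 + 1 − 15 − 0)/2 = 0/2 = 0.
(Structurally: 0 ring(s) + 0 π bond(s) = 0.)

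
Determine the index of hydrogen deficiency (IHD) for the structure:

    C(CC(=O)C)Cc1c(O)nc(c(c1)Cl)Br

Molecular formula from the SMILES: C10H11BrClNO2.
DoU = (2C + 2 + N − H − X)/2 = (2·10 + 2 + 1 − 11 − 2)/2 = 10/2 = 5.
(Structurally: 1 ring(s) + 4 π bond(s) = 5.)

5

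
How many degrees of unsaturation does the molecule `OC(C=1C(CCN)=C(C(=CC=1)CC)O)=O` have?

5

Molecular formula from the SMILES: C11H15NO3.
DoU = (2C + 2 + N − H − X)/2 = (2·11 + 2 + 1 − 15 − 0)/2 = 10/2 = 5.
(Structurally: 1 ring(s) + 4 π bond(s) = 5.)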